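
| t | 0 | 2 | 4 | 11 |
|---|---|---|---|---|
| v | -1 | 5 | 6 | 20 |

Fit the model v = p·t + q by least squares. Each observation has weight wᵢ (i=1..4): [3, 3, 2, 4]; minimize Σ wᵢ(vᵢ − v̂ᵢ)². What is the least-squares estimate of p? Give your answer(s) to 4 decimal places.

Compute the Gram sums: Σwᵢ·t·t = 528, Σwᵢ·t = 58, Σwᵢ·1 = 12.
And Σwᵢ·t·v = 958, Σwᵢ·v = 104.
Δ = 528·12 − 58² = 2972.
p = (958·12 − 58·104)/2972 = 1366/743; q = (528·104 − 58·958)/2972 = -163/743.

p = 1.8385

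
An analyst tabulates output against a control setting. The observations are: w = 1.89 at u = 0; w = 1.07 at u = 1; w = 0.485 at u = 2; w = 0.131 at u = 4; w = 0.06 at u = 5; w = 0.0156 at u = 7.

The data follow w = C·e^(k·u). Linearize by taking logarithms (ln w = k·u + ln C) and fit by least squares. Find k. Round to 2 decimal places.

Linearized form: ln w = k·u + ln C. From the 6 transformed points,
Σu = 19.0000, Σ(u)² = 95.0000, Σln w = -9.0258, Σu·ln w = -52.7002.
Equations: 95.0000·k + 19.0000·ln C = -52.7002;  19.0000·k + 6·ln C = -9.0258.
Δ = 95.0000·6 − (19.0000)² = 209.0000; k = (-52.7002·6 − 19.0000·-9.0258)/209.0000 = -0.69240, ln C = (95.0000·-9.0258 − 19.0000·-52.7002)/209.0000 = 0.68828.

k = -0.69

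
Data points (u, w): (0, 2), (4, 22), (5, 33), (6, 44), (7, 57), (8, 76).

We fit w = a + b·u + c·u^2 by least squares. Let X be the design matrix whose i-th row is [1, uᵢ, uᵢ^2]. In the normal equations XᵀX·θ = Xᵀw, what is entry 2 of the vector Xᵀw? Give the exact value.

1524

Entry 2 ↔ basis u, so (Xᵀw)_{2} = Σᵢ (u)·wᵢ = (0)·(2) + (4)·(22) + (5)·(33) + (6)·(44) + (7)·(57) + (8)·(76) = 1524.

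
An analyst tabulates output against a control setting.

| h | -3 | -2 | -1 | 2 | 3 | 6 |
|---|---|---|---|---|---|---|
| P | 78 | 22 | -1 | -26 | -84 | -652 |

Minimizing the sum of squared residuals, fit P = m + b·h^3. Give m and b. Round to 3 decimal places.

The normal equations are: 6·m + 215·b = -663;  215·m + 48243·b = -145589.
(Σ1 = 6, Σh^3 = 215, Σh^3·h^3 = 48243, ΣP = -663, Σh^3·P = -145589.)
Δ = 6·48243 − 215² = 243233.
m = ((-663)·48243 − 215·(-145589))/243233 = -683474/243233; b = (6·(-145589) − 215·(-663))/243233 = -730989/243233.

m = -2.810, b = -3.005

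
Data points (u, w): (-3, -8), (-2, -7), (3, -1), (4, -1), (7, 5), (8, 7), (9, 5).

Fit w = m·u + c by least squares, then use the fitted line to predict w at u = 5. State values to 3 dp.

ŵ = 1.585

Entries of AᵀA: Σu·u = 232, Σu = 26, Σ1 = 7.
Moment sums: Σu·w = 167, Σw = 0.
So AᵀA·[m, c]ᵀ = Aᵀw: [[232, 26]; [26, 7]]·[m, c]ᵀ = [167, 0]ᵀ.
Δ = 232·7 − 26² = 948.
m = (167·7 − 26·0)/948 = 1169/948; c = (232·0 − 26·167)/948 = -2171/474.
At u = 5: ŵ = (1169/948)·(5) + (-2171/474)·(1) = 501/316.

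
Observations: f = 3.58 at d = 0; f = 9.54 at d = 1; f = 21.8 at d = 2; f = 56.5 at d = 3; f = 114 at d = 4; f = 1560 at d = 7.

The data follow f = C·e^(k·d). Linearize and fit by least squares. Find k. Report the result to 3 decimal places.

Linearized form: ln f = k·d + ln C. From the 6 transformed points,
XᵀX = [[79.0000, 17.0000]; [17.0000, 6]], rhs = [90.9339, 22.7356]ᵀ  (here Σd = 17.0000, Σ(d)² = 79.0000, Σln f = 22.7356, Σd·ln f = 90.9339).
Slope k = (n·Σd·ln f − Σd·Σln f)/(n·Σ(d)² − (Σd)²) = (6·90.9339 − 17.0000·22.7356)/185.0000 = 0.85999; ln C = (Σln f − k·Σd)/n = 1.35265.

k = 0.860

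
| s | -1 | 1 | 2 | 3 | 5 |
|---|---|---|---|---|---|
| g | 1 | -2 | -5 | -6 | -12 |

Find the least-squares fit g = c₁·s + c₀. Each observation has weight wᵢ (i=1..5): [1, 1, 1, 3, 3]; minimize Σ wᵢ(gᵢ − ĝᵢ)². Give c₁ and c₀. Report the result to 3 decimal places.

c₁ = -2.240, c₀ = -0.196

Compute the Gram sums: Σwᵢ·s·s = 108, Σwᵢ·s = 26, Σwᵢ·1 = 9.
Right-hand side: Σwᵢ·s·g = -247, Σwᵢ·g = -60.
So XᵀWX·[c₁, c₀]ᵀ = XᵀWg: [[108, 26]; [26, 9]]·[c₁, c₀]ᵀ = [-247, -60]ᵀ.
Determinant 108·9 − 26² = 296.
c₁ = ((-247)·9 − 26·(-60))/296 = -663/296; c₀ = (108·(-60) − 26·(-247))/296 = -29/148.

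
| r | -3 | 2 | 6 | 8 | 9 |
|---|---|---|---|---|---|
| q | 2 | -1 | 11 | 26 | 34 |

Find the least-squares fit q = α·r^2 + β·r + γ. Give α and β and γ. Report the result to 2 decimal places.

α = 0.50, β = -0.35, γ = -3.27

Forming XᵀX = [[12050, 1438, 194]; [1438, 194, 22]; [194, 22, 5]] and Xᵀq = [4828, 572, 72]ᵀ gives XᵀX·[α, β, γ]ᵀ = Xᵀq.
Solving the 3×3 system (Gaussian elimination) gives α = 5063/10218, β = -3613/10218, γ = -5568/1703.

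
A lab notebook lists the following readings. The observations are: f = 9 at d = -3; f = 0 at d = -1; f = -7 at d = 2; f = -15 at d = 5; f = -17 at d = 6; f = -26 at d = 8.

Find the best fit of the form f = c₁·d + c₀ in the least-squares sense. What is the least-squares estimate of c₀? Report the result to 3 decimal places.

c₀ = -0.994

Sums needed: Σd·d = 139, Σd = 17, Σ1 = 6.
For Xᵀf: Σd·f = -426, Σf = -56.
det = 139·6 − 17² = 545.
c₁ = ((-426)·6 − 17·(-56))/545 = -1604/545; c₀ = (139·(-56) − 17·(-426))/545 = -542/545.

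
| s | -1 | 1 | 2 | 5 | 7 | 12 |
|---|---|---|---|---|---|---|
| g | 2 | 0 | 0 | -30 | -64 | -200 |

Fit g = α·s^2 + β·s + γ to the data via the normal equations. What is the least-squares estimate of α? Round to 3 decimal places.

MᵀM·[α, β, γ]ᵀ = Mᵀg reads: 23780·α + 2204·β + 224·γ = -32684;  2204·α + 224·β + 26·γ = -3000;  224·α + 26·β + 6·γ = -292.
(Σs^2·s^2 = 23780, Σs^2·s = 2204, Σs^2 = 224, Σs·s = 224, Σs = 26, Σ1 = 6, Σs^2·g = -32684, Σs·g = -3000, Σg = -292.)
Inverting the 3×3 Gram matrix, [α, β, γ]ᵀ = [-107143/73257, 45508/73257, 79210/24419]ᵀ.

α = -1.463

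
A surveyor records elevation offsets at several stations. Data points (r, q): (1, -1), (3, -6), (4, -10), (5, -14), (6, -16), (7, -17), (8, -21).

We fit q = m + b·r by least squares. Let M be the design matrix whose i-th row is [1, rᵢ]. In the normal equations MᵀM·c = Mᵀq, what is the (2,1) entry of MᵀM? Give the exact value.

34

Row 2 ↔ basis r, column 1 ↔ basis 1, so (MᵀM)_{2,1} = Σᵢ r = (1)·(1) + (3)·(1) + (4)·(1) + (5)·(1) + (6)·(1) + (7)·(1) + (8)·(1) = 34.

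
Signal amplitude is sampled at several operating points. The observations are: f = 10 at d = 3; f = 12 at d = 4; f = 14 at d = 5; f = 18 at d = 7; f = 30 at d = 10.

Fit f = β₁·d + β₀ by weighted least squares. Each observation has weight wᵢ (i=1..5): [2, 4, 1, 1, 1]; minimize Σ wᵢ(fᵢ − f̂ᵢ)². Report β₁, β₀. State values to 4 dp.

From the data, Σwᵢ·d·d = 256, Σwᵢ·d = 44, Σwᵢ·1 = 9.
Moment sums: Σwᵢ·d·f = 748, Σwᵢ·f = 130.
Normal equations: [[256, 44]; [44, 9]]·[β₁, β₀]ᵀ = [748, 130]ᵀ.
Determinant 256·9 − 44² = 368.
β₁ = (748·9 − 44·130)/368 = 11/4; β₀ = (256·130 − 44·748)/368 = 1.

β₁ = 2.7500, β₀ = 1.0000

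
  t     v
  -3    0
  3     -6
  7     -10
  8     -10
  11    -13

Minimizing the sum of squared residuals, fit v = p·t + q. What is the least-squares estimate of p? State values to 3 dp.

p = -0.926

From the data, Σt·t = 252, Σt = 26, Σ1 = 5.
Right-hand side: Σt·v = -311, Σv = -39.
So MᵀM·[p, q]ᵀ = Mᵀv: [[252, 26]; [26, 5]]·[p, q]ᵀ = [-311, -39]ᵀ.
Determinant 252·5 − 26² = 584.
p = ((-311)·5 − 26·(-39))/584 = -541/584; q = (252·(-39) − 26·(-311))/584 = -871/292.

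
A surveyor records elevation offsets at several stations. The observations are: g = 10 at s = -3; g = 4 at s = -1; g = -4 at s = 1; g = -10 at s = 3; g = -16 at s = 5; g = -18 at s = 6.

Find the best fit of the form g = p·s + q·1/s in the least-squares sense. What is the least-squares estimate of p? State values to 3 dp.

p = -3.084

AᵀA·[p, q]ᵀ = Aᵀg reads: 81·p + 6·q = -256;  6·p + (229/100)·q = -313/15.
Δ = 81·(229/100) − 6² = 14949/100.
p = ((-256)·(229/100) − 6·(-313/15))/(14949/100) = -15368/4983; q = (81·(-313/15) − 6·(-256))/(14949/100) = -5140/4983.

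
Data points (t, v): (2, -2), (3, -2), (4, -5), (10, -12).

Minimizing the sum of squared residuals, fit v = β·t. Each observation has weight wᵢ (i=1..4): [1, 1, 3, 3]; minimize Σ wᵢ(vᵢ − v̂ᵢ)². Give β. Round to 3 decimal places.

MᵀWM·[β]ᵀ = MᵀWv reads: 361·β = -430.
(Σwᵢ·t·t = 361, Σwᵢ·t·v = -430.)
β = (-430)/361 = -1.19114.

β = -1.191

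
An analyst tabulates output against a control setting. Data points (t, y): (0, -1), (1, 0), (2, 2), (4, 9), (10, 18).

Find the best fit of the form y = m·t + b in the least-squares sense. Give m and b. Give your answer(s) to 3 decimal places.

MᵀM·[m, b]ᵀ = Mᵀy reads: 121·m + 17·b = 220;  17·m + 5·b = 28.
(Σt·t = 121, Σt = 17, Σ1 = 5, Σt·y = 220, Σy = 28.)
Eliminating b: 5·(row 1) − 17·(row 2) gives 316·m = 5·220 − 17·28 = 624, so m = 156/79.
Then b = (28 − 17·(156/79))/5 = -88/79.

m = 1.975, b = -1.114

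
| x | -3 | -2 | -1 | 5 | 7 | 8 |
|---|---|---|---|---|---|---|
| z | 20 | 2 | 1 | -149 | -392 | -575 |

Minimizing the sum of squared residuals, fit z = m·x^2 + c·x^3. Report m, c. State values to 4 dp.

m = -0.9264, c = -1.0082

Compute the Gram sums: Σx^2·x^2 = 7220, Σx^2·x^3 = 52424, Σx^3·x^3 = 396212.
For Mᵀz: Σx^2·z = -59544, Σx^3·z = -448038.
Δ = 7220·396212 − 52424² = 112374864.
m = ((-59544)·396212 − 52424·(-448038))/112374864 = -103277/111483; c = (7220·(-448038) − 52424·(-59544))/112374864 = -224801/222966.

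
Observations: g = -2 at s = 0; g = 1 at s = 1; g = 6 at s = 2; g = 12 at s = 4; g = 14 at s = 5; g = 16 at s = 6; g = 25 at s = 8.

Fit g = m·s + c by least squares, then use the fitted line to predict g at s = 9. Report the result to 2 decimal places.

From the data, Σs·s = 146, Σs = 26, Σ1 = 7.
Right-hand side: Σs·g = 427, Σg = 72.
det = 146·7 − 26² = 346.
m = (427·7 − 26·72)/346 = 1117/346; c = (146·72 − 26·427)/346 = -295/173.
At s = 9: ĝ = (1117/346)·(9) + (-295/173)·(1) = 9463/346.

ĝ = 27.35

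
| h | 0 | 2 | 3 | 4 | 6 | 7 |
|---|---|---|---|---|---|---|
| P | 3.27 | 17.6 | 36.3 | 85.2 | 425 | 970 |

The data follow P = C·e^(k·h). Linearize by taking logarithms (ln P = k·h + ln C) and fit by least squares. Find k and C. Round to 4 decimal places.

Let Y = ln P. Fitting Y = k·h + ln C by least squares:
Σh = 22.0000, Σ(h)² = 114.0000, Σln P = 25.0189, Σh·ln P = 118.7449.
Normal system: [[114.0000, 22.0000]; [22.0000, 6]]·[k, ln C]ᵀ = [118.7449, 25.0189]ᵀ.
Solving (det = 200.0000): k = 0.81027, ln C = 1.19883, so C = exp(1.19883) = 3.31625.

k = 0.8103, C = 3.3162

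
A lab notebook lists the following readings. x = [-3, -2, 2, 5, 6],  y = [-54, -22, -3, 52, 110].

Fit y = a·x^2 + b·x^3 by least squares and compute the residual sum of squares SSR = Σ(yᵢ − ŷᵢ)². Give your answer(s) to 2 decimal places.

Compute the Gram sums: Σx^2·x^2 = 2034, Σx^2·x^3 = 10658, Σx^3·x^3 = 63138.
Right-hand side: Σx^2·y = 4674, Σx^3·y = 31870.
MᵀM·[a, b]ᵀ = Mᵀy becomes [[2034, 10658]; [10658, 63138]]·[a, b]ᵀ = [4674, 31870]ᵀ.
Δ = 2034·63138 − 10658² = 14829728.
a = (4674·63138 − 10658·31870)/14829728 = -5570431/1853716; b = (2034·31870 − 10658·4674)/14829728 = 1876011/1853716.
Residuals: 171378/463429, -872985/463429, 428122/463429, 288158/463429, -193525/463429; SSR = 2363358/463429.

SSR = 5.10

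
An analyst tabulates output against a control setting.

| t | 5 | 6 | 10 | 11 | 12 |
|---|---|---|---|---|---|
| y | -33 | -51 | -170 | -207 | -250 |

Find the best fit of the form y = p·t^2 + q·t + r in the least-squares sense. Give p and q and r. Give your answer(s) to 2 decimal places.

From the data, Σt^2·t^2 = 47298, Σt^2·t = 4400, Σt^2 = 426, Σt·t = 426, Σt = 44, Σ1 = 5.
Moment sums: Σt^2·y = -80708, Σt·y = -7448, Σy = -711.
Row-reducing yields p = -6707/3559, q = 3302/3559, r = 36289/3559.

p = -1.88, q = 0.93, r = 10.20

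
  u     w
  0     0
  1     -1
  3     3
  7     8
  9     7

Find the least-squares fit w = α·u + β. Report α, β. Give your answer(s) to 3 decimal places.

With design matrix X, XᵀX = [[140, 20]; [20, 5]] and Xᵀw = [127, 17]ᵀ.
Δ = 140·5 − 20² = 300.
α = (127·5 − 20·17)/300 = 59/60; β = (140·17 − 20·127)/300 = -8/15.

α = 0.983, β = -0.533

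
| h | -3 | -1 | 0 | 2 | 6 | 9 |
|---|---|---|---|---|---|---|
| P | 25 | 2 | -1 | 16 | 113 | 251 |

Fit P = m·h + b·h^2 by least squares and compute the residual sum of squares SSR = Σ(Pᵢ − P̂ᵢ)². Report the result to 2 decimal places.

SSR = 6.50

Compute the Gram sums: Σh·h = 131, Σh·h^2 = 925, Σh^2·h^2 = 7955.
Moment sums: Σh·P = 2892, Σh^2·P = 24690.
Normal equations: [[131, 925]; [925, 7955]]·[m, b]ᵀ = [2892, 24690]ᵀ.
Eliminating b: 7955·(row 1) − 925·(row 2) gives 186480·m = 7955·2892 − 925·24690 = 167610, so m = 151/168.
Then b = (24690 − 925·(151/168))/7955 = 18643/6216.
Residuals: 729/1036, -26/259, -1, 2285/1036, -377/1036, -25/1036; SSR = 6737/1036.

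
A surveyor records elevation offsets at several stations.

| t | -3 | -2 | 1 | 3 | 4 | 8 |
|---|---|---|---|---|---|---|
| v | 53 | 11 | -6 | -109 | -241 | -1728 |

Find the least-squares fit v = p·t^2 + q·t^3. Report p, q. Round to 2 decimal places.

p = -3.11, q = -2.99

Setting ∂/∂p … = 0 gives: 4531·p + 33761·q = -114914;  33761·p + 267763·q = -904628.
Δ = 4531·267763 − 33761² = 73429032.
p = ((-114914)·267763 − 33761·(-904628))/73429032 = -2787457/895476; q = (4531·(-904628) − 33761·(-114914))/73429032 = -2673877/895476.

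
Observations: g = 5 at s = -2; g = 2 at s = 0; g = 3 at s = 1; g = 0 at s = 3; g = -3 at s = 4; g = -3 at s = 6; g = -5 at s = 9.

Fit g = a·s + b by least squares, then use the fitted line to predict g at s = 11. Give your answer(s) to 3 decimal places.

ĝ = -7.667

Sums needed: Σs·s = 147, Σs = 21, Σ1 = 7.
Right-hand side: Σs·g = -82, Σg = -1.
So MᵀM·[a, b]ᵀ = Mᵀg: [[147, 21]; [21, 7]]·[a, b]ᵀ = [-82, -1]ᵀ.
Determinant 147·7 − 21² = 588.
a = ((-82)·7 − 21·(-1))/588 = -79/84; b = (147·(-1) − 21·(-82))/588 = 75/28.
At s = 11: ĝ = (-79/84)·(11) + (75/28)·(1) = -23/3.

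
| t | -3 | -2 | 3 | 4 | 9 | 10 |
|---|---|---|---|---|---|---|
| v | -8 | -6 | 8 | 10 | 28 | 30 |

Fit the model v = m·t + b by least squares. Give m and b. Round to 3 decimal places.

m = 2.990, b = -0.131

Setting ∂/∂m … = 0 gives: 219·m + 21·b = 652;  21·m + 6·b = 62.
(Σt·t = 219, Σt = 21, Σ1 = 6, Σt·v = 652, Σv = 62.)
Eliminating b: 6·(row 1) − 21·(row 2) gives 873·m = 6·652 − 21·62 = 2610, so m = 290/97.
Then b = (62 − 21·(290/97))/6 = -38/291.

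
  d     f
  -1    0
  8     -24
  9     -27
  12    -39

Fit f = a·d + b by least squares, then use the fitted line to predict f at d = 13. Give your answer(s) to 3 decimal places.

Normal-equation sums: Σd·d = 290, Σd = 28, Σ1 = 4.
Moment sums: Σd·f = -903, Σf = -90.
AᵀA·[a, b]ᵀ = Aᵀf becomes [[290, 28]; [28, 4]]·[a, b]ᵀ = [-903, -90]ᵀ.
Determinant 290·4 − 28² = 376.
a = ((-903)·4 − 28·(-90))/376 = -273/94; b = (290·(-90) − 28·(-903))/376 = -102/47.
At d = 13: f̂ = (-273/94)·(13) + (-102/47)·(1) = -3753/94.

f̂ = -39.926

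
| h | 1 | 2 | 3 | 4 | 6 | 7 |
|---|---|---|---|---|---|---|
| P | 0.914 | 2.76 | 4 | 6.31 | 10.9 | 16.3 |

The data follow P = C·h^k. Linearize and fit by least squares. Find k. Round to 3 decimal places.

k = 1.417

Taking logs, ln P = k·ln h + ln C, so regress ln P on ln h.
XᵀX = [[10.6062, 6.9157]; [6.9157, 6]], rhs = [14.4919, 9.3337]ᵀ  (here Σln h = 6.9157, Σ(ln h)² = 10.6062, Σln P = 9.3337, Σln h·ln P = 14.4919).
Slope k = (n·Σln h·ln P − Σln h·Σln P)/(n·Σ(ln h)² − (Σln h)²) = (6·14.4919 − 6.9157·9.3337)/15.8099 = 1.41698; ln C = (Σln P − k·Σln h)/n = -0.07763.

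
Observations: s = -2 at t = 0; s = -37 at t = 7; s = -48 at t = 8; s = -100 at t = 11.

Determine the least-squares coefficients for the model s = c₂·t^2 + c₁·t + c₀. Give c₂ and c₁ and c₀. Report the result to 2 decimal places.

c₂ = -1.01, c₁ = 2.17, c₀ = -2.04

Forming AᵀA = [[21138, 2186, 234]; [2186, 234, 26]; [234, 26, 4]] and Aᵀs = [-16985, -1743, -187]ᵀ gives AᵀA·[c₂, c₁, c₀]ᵀ = Aᵀs.
Row-reducing yields c₂ = -4217/4196, c₁ = 9091/4196, c₀ = -2140/1049.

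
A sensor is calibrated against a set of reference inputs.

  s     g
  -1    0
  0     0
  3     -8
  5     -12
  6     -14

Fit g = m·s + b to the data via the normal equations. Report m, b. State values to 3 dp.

m = -2.140, b = -1.237

The normal system XᵀX·[m, b]ᵀ = Xᵀg is [[71, 13]; [13, 5]]·[m, b]ᵀ = [-168, -34]ᵀ.
det = 71·5 − 13² = 186.
m = ((-168)·5 − 13·(-34))/186 = -199/93; b = (71·(-34) − 13·(-168))/186 = -115/93.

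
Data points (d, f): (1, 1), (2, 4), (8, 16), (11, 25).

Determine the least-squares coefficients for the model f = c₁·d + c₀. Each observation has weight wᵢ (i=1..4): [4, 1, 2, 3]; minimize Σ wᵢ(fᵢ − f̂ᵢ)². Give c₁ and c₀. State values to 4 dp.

c₁ = 2.3435, c₀ = -1.3893

AᵀWA·[c₁, c₀]ᵀ = AᵀWf reads: 499·c₁ + 55·c₀ = 1093;  55·c₁ + 10·c₀ = 115.
(Σwᵢ·d·d = 499, Σwᵢ·d = 55, Σwᵢ·1 = 10, Σwᵢ·d·f = 1093, Σwᵢ·f = 115.)
Determinant 499·10 − 55² = 1965.
c₁ = (1093·10 − 55·115)/1965 = 307/131; c₀ = (499·115 − 55·1093)/1965 = -182/131.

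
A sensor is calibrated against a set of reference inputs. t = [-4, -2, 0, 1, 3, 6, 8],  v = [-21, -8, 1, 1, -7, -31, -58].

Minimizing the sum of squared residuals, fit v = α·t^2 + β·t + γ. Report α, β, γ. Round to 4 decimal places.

α = -1.0517, β = 1.1502, γ = -0.0108

From the data, Σt^2·t^2 = 5746, Σt^2·t = 684, Σt^2 = 130, Σt·t = 130, Σt = 12, Σ1 = 7.
Moment sums: Σt^2·v = -5258, Σt·v = -570, Σv = -123.
So AᵀA·[α, β, γ]ᵀ = Aᵀv: [[5746, 684, 130]; [684, 130, 12]; [130, 12, 7]]·[α, β, γ]ᵀ = [-5258, -570, -123]ᵀ.
Row-reducing yields α = -279638/265881, β = 101935/88627, γ = -2869/265881.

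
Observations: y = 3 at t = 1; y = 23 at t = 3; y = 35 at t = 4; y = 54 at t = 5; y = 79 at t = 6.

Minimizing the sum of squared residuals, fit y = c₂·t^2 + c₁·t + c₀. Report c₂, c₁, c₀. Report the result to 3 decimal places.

Normal-equation sums: Σt^2·t^2 = 2259, Σt^2·t = 433, Σt^2 = 87, Σt·t = 87, Σt = 19, Σ1 = 5.
Moment sums: Σt^2·y = 4964, Σt·y = 956, Σy = 194.
MᵀM·[c₂, c₁, c₀]ᵀ = Mᵀy becomes [[2259, 433, 87]; [433, 87, 19]; [87, 19, 5]]·[c₂, c₁, c₀]ᵀ = [4964, 956, 194]ᵀ.
Inverting the 3×3 Gram matrix, [c₂, c₁, c₀]ᵀ = [197/97, 71/97, 66/97]ᵀ.

c₂ = 2.031, c₁ = 0.732, c₀ = 0.680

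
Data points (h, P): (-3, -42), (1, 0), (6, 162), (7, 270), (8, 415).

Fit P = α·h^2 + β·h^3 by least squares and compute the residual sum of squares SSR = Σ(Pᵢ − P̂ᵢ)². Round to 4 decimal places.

MᵀM·[α, β]ᵀ = MᵀP reads: 7875·α + 57109·β = 45244;  57109·α + 427179·β = 341216.
(Σh^2·h^2 = 7875, Σh^2·h^3 = 57109, Σh^3·h^3 = 427179, Σh^2·P = 45244, Σh^3·P = 341216.)
Eliminating β: 427179·(row 1) − 57109·(row 2) gives 102596744·α = 427179·45244 − 57109·341216 = -159217868, so α = -1730629/1115182.
Then β = (341216 − 57109·(-1730629/1115182))/427179 = 25809101/25649186.
Residuals: -11089941/12824593, 6997683/12824593, 6681564/12824593, 11588730/12824593, -11180817/12824593; SSR = 37108935/12824593.

SSR = 2.8936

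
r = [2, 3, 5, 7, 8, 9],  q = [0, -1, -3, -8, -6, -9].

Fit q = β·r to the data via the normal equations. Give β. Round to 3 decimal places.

The normal equations are: 232·β = -203.
Hence β = -203 / 232 ≈ -0.875.

β = -0.875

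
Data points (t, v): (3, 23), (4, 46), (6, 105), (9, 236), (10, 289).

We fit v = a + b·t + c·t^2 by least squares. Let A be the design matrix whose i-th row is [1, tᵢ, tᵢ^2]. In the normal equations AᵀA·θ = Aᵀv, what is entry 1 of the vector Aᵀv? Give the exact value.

Entry 1 ↔ basis 1, so (Aᵀv)_{1} = Σᵢ vᵢ = (1)·(23) + (1)·(46) + (1)·(105) + (1)·(236) + (1)·(289) = 699.

699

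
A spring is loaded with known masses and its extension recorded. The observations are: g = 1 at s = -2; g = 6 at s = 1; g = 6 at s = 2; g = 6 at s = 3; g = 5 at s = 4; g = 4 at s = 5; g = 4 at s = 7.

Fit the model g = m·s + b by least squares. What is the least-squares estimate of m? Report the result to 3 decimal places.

Setting ∂/∂m … = 0 gives: 108·m + 20·b = 102;  20·m + 7·b = 32.
Δ = 108·7 − 20² = 356.
m = (102·7 − 20·32)/356 = 37/178; b = (108·32 − 20·102)/356 = 354/89.

m = 0.208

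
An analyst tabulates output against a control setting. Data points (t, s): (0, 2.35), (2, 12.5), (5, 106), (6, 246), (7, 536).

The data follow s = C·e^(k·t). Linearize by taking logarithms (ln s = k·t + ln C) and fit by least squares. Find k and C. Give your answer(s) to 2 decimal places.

k = 0.77, C = 2.46

With ln sᵢ as the transformed response and tᵢ as the regressor:
Σt = 20.0000, Σ(t)² = 114.0000, Σln s = 19.8330, Σt·ln s = 105.3896.
Normal system: [[114.0000, 20.0000]; [20.0000, 5]]·[k, ln C]ᵀ = [105.3896, 19.8330]ᵀ.
Slope k = (n·Σt·ln s − Σt·Σln s)/(n·Σ(t)² − (Σt)²) = (5·105.3896 − 20.0000·19.8330)/170.0000 = 0.76639; ln C = (Σln s − k·Σt)/n = 0.90103, so C = exp(0.90103) = 2.46215.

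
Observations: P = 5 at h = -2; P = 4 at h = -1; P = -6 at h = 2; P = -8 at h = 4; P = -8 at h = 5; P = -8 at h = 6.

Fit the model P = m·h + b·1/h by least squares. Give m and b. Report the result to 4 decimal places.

Entries of AᵀA: Σh·h = 86, Σh·1/h = 6, Σ1/h·1/h = 5869/3600.
Right-hand side: Σh·P = -146, Σ1/h·P = -433/30.
So AᵀA·[m, b]ᵀ = AᵀP: [[86, 6]; [6, 5869/3600]]·[m, b]ᵀ = [-146, -433/30]ᵀ.
Eliminating b: (5869/3600)·(row 1) − 6·(row 2) gives (187567/1800)·m = (5869/3600)·(-146) − 6·(-433/30) = -272557/1800, so m = -272557/187567.
Then b = ((-433/30) − 6·(-272557/187567))/(5869/3600) = -657480/187567.

m = -1.4531, b = -3.5053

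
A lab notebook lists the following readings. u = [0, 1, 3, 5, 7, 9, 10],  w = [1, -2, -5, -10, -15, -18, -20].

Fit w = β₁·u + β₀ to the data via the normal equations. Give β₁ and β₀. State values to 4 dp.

Sums needed: Σu·u = 265, Σu = 35, Σ1 = 7.
And Σu·w = -534, Σw = -69.
So MᵀM·[β₁, β₀]ᵀ = Mᵀw: [[265, 35]; [35, 7]]·[β₁, β₀]ᵀ = [-534, -69]ᵀ.
Δ = 265·7 − 35² = 630.
β₁ = ((-534)·7 − 35·(-69))/630 = -21/10; β₀ = (265·(-69) − 35·(-534))/630 = 9/14.

β₁ = -2.1000, β₀ = 0.6429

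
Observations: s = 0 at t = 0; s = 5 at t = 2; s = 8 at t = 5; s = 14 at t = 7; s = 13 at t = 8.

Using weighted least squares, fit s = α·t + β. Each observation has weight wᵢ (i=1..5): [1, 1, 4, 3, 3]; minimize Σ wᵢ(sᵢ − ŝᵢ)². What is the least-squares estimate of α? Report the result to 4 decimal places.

Entries of AᵀWA: Σwᵢ·t·t = 443, Σwᵢ·t = 67, Σwᵢ·1 = 12.
Moment sums: Σwᵢ·t·s = 776, Σwᵢ·s = 118.
Δ = 443·12 − 67² = 827.
α = (776·12 − 67·118)/827 = 1406/827; β = (443·118 − 67·776)/827 = 282/827.

α = 1.7001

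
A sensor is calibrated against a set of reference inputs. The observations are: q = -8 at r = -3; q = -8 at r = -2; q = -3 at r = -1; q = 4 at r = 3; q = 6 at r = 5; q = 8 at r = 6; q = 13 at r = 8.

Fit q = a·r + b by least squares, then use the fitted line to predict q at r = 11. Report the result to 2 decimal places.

q̂ = 18.10

From the data, Σr·r = 148, Σr = 16, Σ1 = 7.
And Σr·q = 237, Σq = 12.
Normal equations: [[148, 16]; [16, 7]]·[a, b]ᵀ = [237, 12]ᵀ.
Δ = 148·7 − 16² = 780.
a = (237·7 − 16·12)/780 = 489/260; b = (148·12 − 16·237)/780 = -168/65.
At r = 11: q̂ = (489/260)·(11) + (-168/65)·(1) = 4707/260.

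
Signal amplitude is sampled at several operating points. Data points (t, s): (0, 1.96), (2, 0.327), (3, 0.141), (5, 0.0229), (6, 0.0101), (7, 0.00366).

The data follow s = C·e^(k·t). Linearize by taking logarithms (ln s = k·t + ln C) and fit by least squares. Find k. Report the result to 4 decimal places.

Linearized form: ln s = k·t + ln C. From the 6 transformed points,
Σt = 23.0000, Σ(t)² = 123.0000, Σln s = -16.3860, Σt·ln s = -93.8390.
Equations: 123.0000·k + 23.0000·ln C = -93.8390;  23.0000·k + 6·ln C = -16.3860.
Δ = 123.0000·6 − (23.0000)² = 209.0000; k = (-93.8390·6 − 23.0000·-16.3860)/209.0000 = -0.89070, ln C = (123.0000·-16.3860 − 23.0000·-93.8390)/209.0000 = 0.68336.

k = -0.8907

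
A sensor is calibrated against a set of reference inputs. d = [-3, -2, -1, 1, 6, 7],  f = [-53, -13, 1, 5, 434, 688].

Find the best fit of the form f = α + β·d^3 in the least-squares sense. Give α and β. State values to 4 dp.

The normal equations are: 6·α + 524·β = 1062;  524·α + 165100·β = 331267.
Δ = 6·165100 − 524² = 716024.
α = (1062·165100 − 524·331267)/716024 = 438073/179006; β = (6·331267 − 524·1062)/716024 = 715557/358012.

α = 2.4473, β = 1.9987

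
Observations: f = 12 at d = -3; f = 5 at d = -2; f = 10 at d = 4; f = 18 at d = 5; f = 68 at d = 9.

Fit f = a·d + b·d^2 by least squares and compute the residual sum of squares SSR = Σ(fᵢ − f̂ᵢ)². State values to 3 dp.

SSR = 2.201

Sums needed: Σd·d = 135, Σd·d^2 = 883, Σd^2·d^2 = 7539.
For Mᵀf: Σd·f = 696, Σd^2·f = 6246.
So MᵀM·[a, b]ᵀ = Mᵀf: [[135, 883]; [883, 7539]]·[a, b]ᵀ = [696, 6246]ᵀ.
Eliminating b: 7539·(row 1) − 883·(row 2) gives 238076·a = 7539·696 − 883·6246 = -268074, so a = -2529/2246.
Then b = (6246 − 883·(-2529/2246))/7539 = 2157/2246.
Residuals: -24/1123, -1228/1123, -968/1123, -426/1123, 386/1123; SSR = 2472/1123.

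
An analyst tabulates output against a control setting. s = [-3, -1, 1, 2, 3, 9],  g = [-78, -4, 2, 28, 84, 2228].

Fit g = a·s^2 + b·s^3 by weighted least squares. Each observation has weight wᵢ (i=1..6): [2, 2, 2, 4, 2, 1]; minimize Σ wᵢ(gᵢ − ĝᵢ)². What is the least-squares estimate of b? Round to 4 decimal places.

From the data, Σwᵢ·s^2·s^2 = 6953, Σwᵢ·s^2·s^3 = 59177, Σwᵢ·s^3·s^3 = 534617.
And Σwᵢ·s^2·g = 181020, Σwᵢ·s^3·g = 1633868.
AᵀWA·[a, b]ᵀ = AᵀWg becomes [[6953, 59177]; [59177, 534617]]·[a, b]ᵀ = [181020, 1633868]ᵀ.
Determinant 6953·534617 − 59177² = 215274672.
a = (181020·534617 − 59177·1633868)/215274672 = 5560169/13454667; b = (6953·1633868 − 59177·181020)/215274672 = 2382587/791451.

b = 3.0104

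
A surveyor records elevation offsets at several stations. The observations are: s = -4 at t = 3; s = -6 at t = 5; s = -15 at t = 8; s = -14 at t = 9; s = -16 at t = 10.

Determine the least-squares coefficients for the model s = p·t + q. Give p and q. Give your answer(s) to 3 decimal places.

XᵀX·[p, q]ᵀ = Xᵀs reads: 279·p + 35·q = -448;  35·p + 5·q = -55.
(Σt·t = 279, Σt = 35, Σ1 = 5, Σt·s = -448, Σs = -55.)
det = 279·5 − 35² = 170.
p = ((-448)·5 − 35·(-55))/170 = -63/34; q = (279·(-55) − 35·(-448))/170 = 67/34.

p = -1.853, q = 1.971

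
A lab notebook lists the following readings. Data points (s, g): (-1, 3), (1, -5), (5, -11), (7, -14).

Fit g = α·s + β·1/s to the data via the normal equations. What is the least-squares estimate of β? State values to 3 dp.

β = -2.014

Setting ∂/∂α … = 0 gives: 76·α + 4·β = -161;  4·α + (2524/1225)·β = -61/5.
(Σs·s = 76, Σs·1/s = 4, Σ1/s·1/s = 2524/1225, Σs·g = -161, Σ1/s·g = -61/5.)
Determinant 76·(2524/1225) − 4² = 172224/1225.
α = ((-161)·(2524/1225) − 4·(-61/5))/(172224/1225) = -14441/7176; β = (76·(-61/5) − 4·(-161))/(172224/1225) = -14455/7176.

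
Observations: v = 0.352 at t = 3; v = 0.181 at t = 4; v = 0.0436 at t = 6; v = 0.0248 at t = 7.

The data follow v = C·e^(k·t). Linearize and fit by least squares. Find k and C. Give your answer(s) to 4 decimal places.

k = -0.6729, C = 2.6347

With ln vᵢ as the transformed response and tᵢ as the regressor:
Sums: Σt = 20.0000, Σ(t)² = 110.0000, Σln v = -9.5830, Σt·ln v = -54.6440.
Normal system: [[110.0000, 20.0000]; [20.0000, 4]]·[k, ln C]ᵀ = [-54.6440, -9.5830]ᵀ.
Δ = 110.0000·4 − (20.0000)² = 40.0000; k = (-54.6440·4 − 20.0000·-9.5830)/40.0000 = -0.67290, ln C = (110.0000·-9.5830 − 20.0000·-54.6440)/40.0000 = 0.96876, so C = exp(0.96876) = 2.63467.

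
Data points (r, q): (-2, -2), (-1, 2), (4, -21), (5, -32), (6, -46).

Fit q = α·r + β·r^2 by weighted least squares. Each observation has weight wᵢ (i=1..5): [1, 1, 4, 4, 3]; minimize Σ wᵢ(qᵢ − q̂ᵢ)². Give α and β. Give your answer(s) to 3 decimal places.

α = -0.979, β = -1.097

Normal-equation sums: Σwᵢ·r·r = 277, Σwᵢ·r·r^2 = 1395, Σwᵢ·r^2·r^2 = 7429.
And Σwᵢ·r·q = -1802, Σwᵢ·r^2·q = -9518.
AᵀWA·[α, β]ᵀ = AᵀWq becomes [[277, 1395]; [1395, 7429]]·[α, β]ᵀ = [-1802, -9518]ᵀ.
Δ = 277·7429 − 1395² = 111808.
α = ((-1802)·7429 − 1395·(-9518))/111808 = -13681/13976; β = (277·(-9518) − 1395·(-1802))/111808 = -15337/13976.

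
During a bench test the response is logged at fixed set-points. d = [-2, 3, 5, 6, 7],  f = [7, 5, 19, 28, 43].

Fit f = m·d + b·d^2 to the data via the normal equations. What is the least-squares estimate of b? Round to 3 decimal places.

b = 1.082

Normal-equation sums: Σd·d = 123, Σd·d^2 = 703, Σd^2·d^2 = 4419.
Moment sums: Σd·f = 565, Σd^2·f = 3663.
Δ = 123·4419 − 703² = 49328.
m = (565·4419 − 703·3663)/49328 = -39177/24664; b = (123·3663 − 703·565)/49328 = 26677/24664.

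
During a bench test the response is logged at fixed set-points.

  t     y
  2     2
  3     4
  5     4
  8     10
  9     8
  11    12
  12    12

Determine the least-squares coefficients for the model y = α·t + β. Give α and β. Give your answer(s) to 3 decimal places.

α = 1.019, β = 0.151

Entries of MᵀM: Σt·t = 448, Σt = 50, Σ1 = 7.
And Σt·y = 464, Σy = 52.
Δ = 448·7 − 50² = 636.
α = (464·7 − 50·52)/636 = 54/53; β = (448·52 − 50·464)/636 = 8/53.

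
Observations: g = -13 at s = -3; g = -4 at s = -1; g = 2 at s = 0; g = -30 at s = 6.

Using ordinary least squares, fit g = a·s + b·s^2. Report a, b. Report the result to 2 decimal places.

a = 1.32, b = -1.05

AᵀA·[a, b]ᵀ = Aᵀg reads: 46·a + 188·b = -137;  188·a + 1378·b = -1201.
(Σs·s = 46, Σs·s^2 = 188, Σs^2·s^2 = 1378, Σs·g = -137, Σs^2·g = -1201.)
Determinant 46·1378 − 188² = 28044.
a = ((-137)·1378 − 188·(-1201))/28044 = 6167/4674; b = (46·(-1201) − 188·(-137))/28044 = -4915/4674.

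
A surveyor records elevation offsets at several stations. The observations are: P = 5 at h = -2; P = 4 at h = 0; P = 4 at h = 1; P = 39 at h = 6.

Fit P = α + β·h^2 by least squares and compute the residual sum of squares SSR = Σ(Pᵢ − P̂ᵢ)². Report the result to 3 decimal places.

Forming AᵀA = [[4, 41]; [41, 1313]] and AᵀP = [52, 1428]ᵀ gives AᵀA·[α, β]ᵀ = AᵀP.
Determinant 4·1313 − 41² = 3571.
α = (52·1313 − 41·1428)/3571 = 9728/3571; β = (4·1428 − 41·52)/3571 = 3580/3571.
Residuals: -6193/3571, 4556/3571, 976/3571, 661/3571; SSR = 16942/3571.

SSR = 4.744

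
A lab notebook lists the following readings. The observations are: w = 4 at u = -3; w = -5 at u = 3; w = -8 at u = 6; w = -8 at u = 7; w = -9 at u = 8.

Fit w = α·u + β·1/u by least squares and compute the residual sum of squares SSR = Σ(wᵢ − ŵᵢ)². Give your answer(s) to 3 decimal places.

SSR = 1.231

Sums needed: Σu·u = 167, Σu·1/u = 5, Σ1/u·1/u = 897/3136.
Right-hand side: Σu·w = -203, Σ1/u·w = -1109/168.
Normal equations: [[167, 5]; [5, 897/3136]]·[α, β]ᵀ = [-203, -1109/168]ᵀ.
Eliminating β: (897/3136)·(row 1) − 5·(row 2) gives (71399/3136)·α = (897/3136)·(-203) − 5·(-1109/168) = -33679/1344, so α = -235753/214197.
Then β = ((-1109/168) − 5·(-235753/214197))/(897/3136) = -822248/214197.
Residuals: -373661/642591, -268930/642591, -486050/642591, 18053/71399, 20344/71399; SSR = 790726/642591.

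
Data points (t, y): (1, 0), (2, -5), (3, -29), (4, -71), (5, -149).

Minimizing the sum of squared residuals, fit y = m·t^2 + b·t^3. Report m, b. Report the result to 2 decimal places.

m = 1.34, b = -1.46

Compute the Gram sums: Σt^2·t^2 = 979, Σt^2·t^3 = 4425, Σt^3·t^3 = 20515.
And Σt^2·y = -5142, Σt^3·y = -23992.
So XᵀX·[m, b]ᵀ = Xᵀy: [[979, 4425]; [4425, 20515]]·[m, b]ᵀ = [-5142, -23992]ᵀ.
Eliminating b: 20515·(row 1) − 4425·(row 2) gives 503560·m = 20515·(-5142) − 4425·(-23992) = 676470, so m = 67647/50356.
Then b = ((-23992) − 4425·(67647/50356))/20515 = -367409/251780.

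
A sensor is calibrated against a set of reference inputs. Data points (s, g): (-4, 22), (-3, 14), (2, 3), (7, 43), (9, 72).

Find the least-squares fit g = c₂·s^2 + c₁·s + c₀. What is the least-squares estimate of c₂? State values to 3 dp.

Normal-equation sums: Σs^2·s^2 = 9315, Σs^2·s = 989, Σs^2 = 159, Σs·s = 159, Σs = 11, Σ1 = 5.
For Xᵀg: Σs^2·g = 8429, Σs·g = 825, Σg = 154.
Normal equations: [[9315, 989, 159]; [989, 159, 11]; [159, 11, 5]]·[c₂, c₁, c₀]ᵀ = [8429, 825, 154]ᵀ.
Solving the 3×3 system (Gaussian elimination) gives c₂ = 413269/413774, c₁ = -467245/413774, c₀ = 315112/206887.

c₂ = 0.999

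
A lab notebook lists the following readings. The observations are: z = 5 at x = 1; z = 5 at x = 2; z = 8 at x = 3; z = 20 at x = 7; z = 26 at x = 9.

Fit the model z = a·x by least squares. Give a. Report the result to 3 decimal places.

Entries of AᵀA: Σx·x = 144.
Moment sums: Σx·z = 413.
Normal equations: [[144]]·[a]ᵀ = [413]ᵀ.
a = 413/144 = 2.86806.

a = 2.868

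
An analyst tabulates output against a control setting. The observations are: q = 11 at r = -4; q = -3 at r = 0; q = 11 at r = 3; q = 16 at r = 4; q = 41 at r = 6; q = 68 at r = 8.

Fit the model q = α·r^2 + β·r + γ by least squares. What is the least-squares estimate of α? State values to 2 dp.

α = 1.00

Normal-equation sums: Σr^2·r^2 = 5985, Σr^2·r = 755, Σr^2 = 141, Σr·r = 141, Σr = 17, Σ1 = 6.
Moment sums: Σr^2·q = 6359, Σr·q = 843, Σq = 144.
So MᵀM·[α, β, γ]ᵀ = Mᵀq: [[5985, 755, 141]; [755, 141, 17]; [141, 17, 6]]·[α, β, γ]ᵀ = [6359, 843, 144]ᵀ.
Solving the 3×3 system (Gaussian elimination) gives α = 182305/182436, β = 52245/60812, γ = -174893/91218.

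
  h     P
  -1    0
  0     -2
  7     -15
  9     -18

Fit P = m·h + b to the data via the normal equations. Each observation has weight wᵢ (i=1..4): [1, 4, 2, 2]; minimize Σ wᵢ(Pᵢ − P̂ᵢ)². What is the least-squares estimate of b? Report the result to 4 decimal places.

Setting ∂/∂m … = 0 gives: 261·m + 31·b = -534;  31·m + 9·b = -74.
Eliminating b: 9·(row 1) − 31·(row 2) gives 1388·m = 9·(-534) − 31·(-74) = -2512, so m = -628/347.
Then b = ((-74) − 31·(-628/347))/9 = -690/347.

b = -1.9885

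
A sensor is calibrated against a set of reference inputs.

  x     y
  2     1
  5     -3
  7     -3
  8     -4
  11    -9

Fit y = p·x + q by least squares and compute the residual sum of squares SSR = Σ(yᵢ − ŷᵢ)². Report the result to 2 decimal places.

Forming MᵀM = [[263, 33]; [33, 5]] and Mᵀy = [-165, -18]ᵀ gives MᵀM·[p, q]ᵀ = Mᵀy.
Eliminating q: 5·(row 1) − 33·(row 2) gives 226·p = 5·(-165) − 33·(-18) = -231, so p = -231/226.
Then q = ((-18) − 33·(-231/226))/5 = 711/226.
Residuals: -23/226, -117/113, 114/113, 233/226, -102/113; SSR = 899/226.

SSR = 3.98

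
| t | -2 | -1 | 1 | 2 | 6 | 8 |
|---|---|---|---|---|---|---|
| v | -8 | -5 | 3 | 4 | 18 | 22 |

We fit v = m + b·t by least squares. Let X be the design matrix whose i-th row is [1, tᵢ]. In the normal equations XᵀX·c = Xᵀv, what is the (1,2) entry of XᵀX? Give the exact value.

14

Row 1 ↔ basis 1, column 2 ↔ basis t, so (XᵀX)_{1,2} = Σᵢ t = (1)·(-2) + (1)·(-1) + (1)·(1) + (1)·(2) + (1)·(6) + (1)·(8) = 14.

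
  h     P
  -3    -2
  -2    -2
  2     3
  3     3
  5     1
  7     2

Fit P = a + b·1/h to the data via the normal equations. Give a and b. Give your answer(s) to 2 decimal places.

The normal system AᵀA·[a, b]ᵀ = AᵀP is [[6, 12/35]; [12/35, 17257/22050]]·[a, b]ᵀ = [5, 977/210]ᵀ.
det = 6·(17257/22050) − (12/35)² = 673/147.
a = (5·(17257/22050) − (12/35)·(977/210))/(673/147) = 51113/100950; b = (6·(977/210) − (12/35)·5)/(673/147) = 19257/3365.

a = 0.51, b = 5.72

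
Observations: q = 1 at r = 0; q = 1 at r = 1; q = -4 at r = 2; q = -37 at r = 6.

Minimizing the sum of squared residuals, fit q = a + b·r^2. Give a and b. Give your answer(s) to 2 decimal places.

From the data, Σ1 = 4, Σr^2 = 41, Σr^2·r^2 = 1313.
For Xᵀq: Σq = -39, Σr^2·q = -1347.
Eliminating b: 1313·(row 1) − 41·(row 2) gives 3571·a = 1313·(-39) − 41·(-1347) = 4020, so a = 4020/3571.
Then b = ((-1347) − 41·(4020/3571))/1313 = -3789/3571.

a = 1.13, b = -1.06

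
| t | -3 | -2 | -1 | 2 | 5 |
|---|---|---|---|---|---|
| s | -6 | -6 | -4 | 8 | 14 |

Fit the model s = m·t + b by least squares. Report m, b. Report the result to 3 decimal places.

m = 2.776, b = 0.645

Forming AᵀA = [[43, 1]; [1, 5]] and Aᵀs = [120, 6]ᵀ gives AᵀA·[m, b]ᵀ = Aᵀs.
Determinant 43·5 − 1² = 214.
m = (120·5 − 1·6)/214 = 297/107; b = (43·6 − 1·120)/214 = 69/107.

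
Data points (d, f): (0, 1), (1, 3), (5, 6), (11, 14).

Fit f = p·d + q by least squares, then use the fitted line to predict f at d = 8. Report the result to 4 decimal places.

The normal system MᵀM·[p, q]ᵀ = Mᵀf is [[147, 17]; [17, 4]]·[p, q]ᵀ = [187, 24]ᵀ.
det = 147·4 − 17² = 299.
p = (187·4 − 17·24)/299 = 340/299; q = (147·24 − 17·187)/299 = 349/299.
At d = 8: f̂ = (340/299)·(8) + (349/299)·(1) = 3069/299.

f̂ = 10.2642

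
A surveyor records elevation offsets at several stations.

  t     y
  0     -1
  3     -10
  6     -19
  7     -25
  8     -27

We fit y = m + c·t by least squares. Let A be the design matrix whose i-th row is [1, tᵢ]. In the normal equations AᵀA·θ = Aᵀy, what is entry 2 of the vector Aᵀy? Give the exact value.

-535

Entry 2 ↔ basis t, so (Aᵀy)_{2} = Σᵢ (t)·yᵢ = (0)·(-1) + (3)·(-10) + (6)·(-19) + (7)·(-25) + (8)·(-27) = -535.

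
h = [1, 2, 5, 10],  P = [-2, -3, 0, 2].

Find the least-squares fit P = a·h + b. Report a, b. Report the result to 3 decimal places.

a = 0.520, b = -3.092

The normal equations are: 130·a + 18·b = 12;  18·a + 4·b = -3.
Eliminating b: 4·(row 1) − 18·(row 2) gives 196·a = 4·12 − 18·(-3) = 102, so a = 51/98.
Then b = ((-3) − 18·(51/98))/4 = -303/98.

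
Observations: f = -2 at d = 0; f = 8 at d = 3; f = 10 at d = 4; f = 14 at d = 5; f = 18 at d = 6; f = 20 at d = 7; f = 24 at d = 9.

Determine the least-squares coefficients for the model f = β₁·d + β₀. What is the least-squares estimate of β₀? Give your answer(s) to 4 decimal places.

From the data, Σd·d = 216, Σd = 34, Σ1 = 7.
Right-hand side: Σd·f = 598, Σf = 92.
Eliminating β₀: 7·(row 1) − 34·(row 2) gives 356·β₁ = 7·598 − 34·92 = 1058, so β₁ = 529/178.
Then β₀ = (92 − 34·(529/178))/7 = -115/89.

β₀ = -1.2921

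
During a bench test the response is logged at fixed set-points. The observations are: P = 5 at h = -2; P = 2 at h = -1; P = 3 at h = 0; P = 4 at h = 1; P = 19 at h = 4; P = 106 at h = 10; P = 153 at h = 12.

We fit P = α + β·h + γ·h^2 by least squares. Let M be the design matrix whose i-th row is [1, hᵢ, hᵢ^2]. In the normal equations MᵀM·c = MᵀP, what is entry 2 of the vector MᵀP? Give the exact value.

2964

Entry 2 ↔ basis h, so (MᵀP)_{2} = Σᵢ (h)·Pᵢ = (-2)·(5) + (-1)·(2) + (0)·(3) + (1)·(4) + (4)·(19) + (10)·(106) + (12)·(153) = 2964.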